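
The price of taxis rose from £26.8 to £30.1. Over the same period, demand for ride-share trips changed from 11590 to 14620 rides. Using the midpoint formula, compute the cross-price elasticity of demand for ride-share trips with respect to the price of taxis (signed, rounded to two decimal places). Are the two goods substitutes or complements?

%ΔQ_{ride-share trips} = (14620 − 11590)/avg = 3030/13105 = 0.231209…
%ΔP_{taxis} = (30.1 − 26.8)/avg = 3.3/28.45 = 0.115992…
E_cross = (3030/13105) / (3.3/28.45) = 1.9933…
E_cross > 0 ⇒ the goods are substitutes.

1.99; substitutes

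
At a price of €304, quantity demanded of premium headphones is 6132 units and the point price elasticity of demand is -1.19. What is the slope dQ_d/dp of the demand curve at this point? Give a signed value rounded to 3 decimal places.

Ed = (dQ_d/dp)·(p/Q_d) ⇒ dQ_d/dp = Ed·Q_d/p = (-1.19)·6132/304 = -24.00355…

-24.004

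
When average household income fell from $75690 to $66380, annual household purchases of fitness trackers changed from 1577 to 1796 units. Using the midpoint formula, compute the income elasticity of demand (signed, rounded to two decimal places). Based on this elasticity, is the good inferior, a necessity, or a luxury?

%ΔQ = (1796 − 1577)/[( 1577 + 1796)/2] = 219/1686.5 = 0.129854…
%ΔIncome = (66380 − 75690)/[( 75690 + 66380)/2] = -9310/71035 = -0.131062…
E_income = (219/1686.5) / (-9310/71035) = -0.9907…
E_income < 0 ⇒ inferior good.

-0.99; inferior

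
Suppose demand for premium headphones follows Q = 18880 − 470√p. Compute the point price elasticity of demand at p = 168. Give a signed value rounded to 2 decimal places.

-0.24

dQ/dp = −470/(2√p) = -18.1306. At p = 168, Q = 12788.1.
Ed = (dQ/dp)·(p/Q) = (-18.1306) × (168/12788.1) = -0.2381…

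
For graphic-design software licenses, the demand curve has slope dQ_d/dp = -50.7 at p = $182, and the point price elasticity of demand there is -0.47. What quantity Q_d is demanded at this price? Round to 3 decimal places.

Ed = (dQ_d/dp)·(p/Q_d) ⇒ Q_d = (dQ_d/dp)·p/Ed = (-50.7)·182/(-0.47) = 19632.76595…

19632.766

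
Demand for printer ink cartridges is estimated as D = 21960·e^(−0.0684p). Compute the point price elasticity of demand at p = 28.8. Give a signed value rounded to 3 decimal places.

dD/dp = −0.0684·D = -209.49. At p = 28.8, D = 3062.72.
Ed = (dD/dp)·(p/D) = (-209.49) × (28.8/3062.72) = -1.96992

-1.970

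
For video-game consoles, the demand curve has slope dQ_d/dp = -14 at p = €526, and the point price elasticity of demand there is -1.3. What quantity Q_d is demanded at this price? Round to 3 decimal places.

5664.615

Ed = (dQ_d/dp)·(p/Q_d) ⇒ Q_d = (dQ_d/dp)·p/Ed = (-14)·526/(-1.3) = 5664.61538…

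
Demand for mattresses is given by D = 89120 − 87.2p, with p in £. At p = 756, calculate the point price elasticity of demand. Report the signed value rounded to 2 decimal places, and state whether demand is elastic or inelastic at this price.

dD/dp = −87.2. At p = 756, D = 89120 − 87.2(756) = 23196.8.
Ed = (dD/dp)·(p/D) = −87.2 × (756/23196.8) = -2.8419…
|Ed| = 2.84 > 1, so demand is elastic.

-2.84; elastic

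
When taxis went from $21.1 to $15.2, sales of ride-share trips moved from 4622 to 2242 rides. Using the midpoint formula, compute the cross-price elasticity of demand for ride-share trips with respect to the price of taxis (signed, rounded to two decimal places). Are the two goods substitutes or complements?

%ΔQ_{ride-share trips} = (2242 − 4622)/avg = -2380/3432 = -0.693473…
%ΔP_{taxis} = (15.2 − 21.1)/avg = -5.9/18.15 = -0.325068…
E_cross = (-2380/3432) / (-5.9/18.15) = 2.1333…
E_cross > 0 ⇒ the goods are substitutes.

2.13; substitutes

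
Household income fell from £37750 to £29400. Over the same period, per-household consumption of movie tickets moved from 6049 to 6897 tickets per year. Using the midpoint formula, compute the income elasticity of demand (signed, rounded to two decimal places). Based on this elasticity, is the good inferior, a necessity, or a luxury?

%ΔQ = (6897 − 6049)/[( 6049 + 6897)/2] = 848/6473 = 0.131005…
%ΔIncome = (29400 − 37750)/[( 37750 + 29400)/2] = -8350/33575 = -0.248696…
E_income = (848/6473) / (-8350/33575) = -0.5267…
E_income < 0 ⇒ inferior good.

-0.53; inferior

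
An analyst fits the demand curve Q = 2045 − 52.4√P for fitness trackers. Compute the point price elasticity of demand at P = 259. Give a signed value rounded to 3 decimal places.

-0.351

dQ/dP = −52.4/(2√P) = -1.62799. At P = 259, Q = 1201.7.
Ed = (dQ/dP)·(P/Q) = (-1.62799) × (259/1201.7) = -0.35087…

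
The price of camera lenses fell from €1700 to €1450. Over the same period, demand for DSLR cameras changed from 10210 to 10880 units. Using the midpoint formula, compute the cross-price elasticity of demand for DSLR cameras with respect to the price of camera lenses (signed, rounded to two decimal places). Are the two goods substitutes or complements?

-0.40; complements

%ΔQ_{DSLR cameras} = (10880 − 10210)/avg = 670/10545 = 0.063537…
%ΔP_{camera lenses} = (1450 − 1700)/avg = -250/1575 = -0.158730…
E_cross = (670/10545) / (-250/1575) = -0.4002…
E_cross < 0 ⇒ the goods are complements.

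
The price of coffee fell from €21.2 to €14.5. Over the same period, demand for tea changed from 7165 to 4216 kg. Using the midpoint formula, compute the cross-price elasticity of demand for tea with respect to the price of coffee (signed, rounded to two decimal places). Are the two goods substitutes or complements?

%ΔQ_{tea} = (4216 − 7165)/avg = -2949/5690.5 = -0.518232…
%ΔP_{coffee} = (14.5 − 21.2)/avg = -6.7/17.85 = -0.375350…
E_cross = (-2949/5690.5) / (-6.7/17.85) = 1.3806…
E_cross > 0 ⇒ the goods are substitutes.

1.38; substitutes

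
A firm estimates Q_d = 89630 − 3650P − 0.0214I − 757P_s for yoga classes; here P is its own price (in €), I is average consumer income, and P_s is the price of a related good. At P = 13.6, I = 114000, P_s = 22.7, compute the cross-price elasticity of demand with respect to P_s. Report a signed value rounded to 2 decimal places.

-0.84

At the given values, Q_d = 89630 − 3650(13.6) − 0.0214(114000) − 757(22.7) = 20366.5.
∂Q_d/∂P_s = -757.
E = (-757) × (22.7/20366.5) = -0.8437…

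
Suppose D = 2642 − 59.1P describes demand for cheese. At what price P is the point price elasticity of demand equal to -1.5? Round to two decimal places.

26.82

Ed = −59.1P/(2642 − 59.1P). Set this equal to -1.5:
59.1P = 1.5·(2642 − 59.1P) ⇒ 59.1P(1 + 1.5) = 1.5·2642
P = 1.5·2642 / (59.1·2.5) = 26.8223…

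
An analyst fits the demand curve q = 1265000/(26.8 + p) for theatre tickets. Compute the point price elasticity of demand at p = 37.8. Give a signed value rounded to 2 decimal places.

-0.59

dq/dp = −1265000/(26.8 + p)² = -303.128. At p = 37.8, q = 19582.
Ed = (dq/dp)·(p/q) = (-303.128) × (37.8/19582) = -0.5851…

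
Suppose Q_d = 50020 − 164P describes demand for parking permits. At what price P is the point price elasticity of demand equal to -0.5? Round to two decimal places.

101.67

Ed = −164P/(50020 − 164P). Set this equal to -0.5:
164P = 0.5·(50020 − 164P) ⇒ 164P(1 + 0.5) = 0.5·50020
P = 0.5·50020 / (164·1.5) = 101.6666…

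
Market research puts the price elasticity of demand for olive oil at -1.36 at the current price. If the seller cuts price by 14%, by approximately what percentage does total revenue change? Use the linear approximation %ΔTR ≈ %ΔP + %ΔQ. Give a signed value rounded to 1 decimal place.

+5.0%

%ΔQ ≈ Ed × %ΔP = (-1.36) × (-14%) = +19.0400%
%ΔTR ≈ %ΔP + %ΔQ = (-14%) + (+19.0400%) = +5.0400%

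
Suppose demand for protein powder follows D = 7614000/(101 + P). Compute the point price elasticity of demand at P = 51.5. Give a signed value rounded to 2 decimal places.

dD/dP = −7614000/(101 + P)² = -327.396. At P = 51.5, D = 49927.9.
Ed = (dD/dP)·(P/D) = (-327.396) × (51.5/49927.9) = -0.3377…

-0.34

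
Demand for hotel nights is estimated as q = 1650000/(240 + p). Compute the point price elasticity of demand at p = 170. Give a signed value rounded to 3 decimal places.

dq/dp = −1650000/(240 + p)² = -9.81559. At p = 170, q = 4024.39.
Ed = (dq/dp)·(p/q) = (-9.81559) × (170/4024.39) = -0.41463…

-0.415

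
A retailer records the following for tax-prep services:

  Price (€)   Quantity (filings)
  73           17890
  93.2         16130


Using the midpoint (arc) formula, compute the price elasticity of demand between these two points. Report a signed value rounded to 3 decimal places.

%ΔQ = (16130 − 17890) / [(17890 + 16130)/2] = -1760/17010 = -0.103468…
%ΔP = (93.2 − 73) / [(73 + 93.2)/2] = 20.2/83.1 = 0.243080…
Arc Ed = %ΔQ / %ΔP = (-1760/17010) / (20.2/83.1) = -0.42565…

-0.426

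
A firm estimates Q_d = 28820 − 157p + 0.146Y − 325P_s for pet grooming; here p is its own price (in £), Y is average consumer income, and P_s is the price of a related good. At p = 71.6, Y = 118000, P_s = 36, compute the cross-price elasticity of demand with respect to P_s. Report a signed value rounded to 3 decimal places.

At the given values, Q_d = 28820 − 157(71.6) + 0.146(118000) − 325(36) = 23106.8.
∂Q_d/∂P_s = -325.
E = (-325) × (36/23106.8) = -0.50634…

-0.506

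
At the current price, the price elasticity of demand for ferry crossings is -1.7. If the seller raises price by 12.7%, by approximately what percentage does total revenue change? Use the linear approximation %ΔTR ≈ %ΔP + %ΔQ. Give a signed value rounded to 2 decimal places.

-8.89%

%ΔQ ≈ Ed × %ΔP = (-1.7) × (+12.7%) = -21.5900%
%ΔTR ≈ %ΔP + %ΔQ = (+12.7%) + (-21.5900%) = -8.8900%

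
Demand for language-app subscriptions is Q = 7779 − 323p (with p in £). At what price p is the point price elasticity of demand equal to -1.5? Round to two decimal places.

Ed = −323p/(7779 − 323p). Set this equal to -1.5:
323p = 1.5·(7779 − 323p) ⇒ 323p(1 + 1.5) = 1.5·7779
p = 1.5·7779 / (323·2.5) = 14.4501…

14.45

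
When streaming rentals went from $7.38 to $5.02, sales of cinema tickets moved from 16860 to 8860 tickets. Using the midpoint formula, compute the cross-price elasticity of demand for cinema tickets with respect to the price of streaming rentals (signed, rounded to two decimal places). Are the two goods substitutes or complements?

%ΔQ_{cinema tickets} = (8860 − 16860)/avg = -8000/12860 = -0.622083…
%ΔP_{streaming rentals} = (5.02 − 7.38)/avg = -2.36/6.2 = -0.380645…
E_cross = (-8000/12860) / (-2.36/6.2) = 1.6342…
E_cross > 0 ⇒ the goods are substitutes.

1.63; substitutes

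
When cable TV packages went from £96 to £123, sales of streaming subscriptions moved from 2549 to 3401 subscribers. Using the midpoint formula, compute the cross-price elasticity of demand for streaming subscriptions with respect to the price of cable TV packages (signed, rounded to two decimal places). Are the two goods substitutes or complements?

%ΔQ_{streaming subscriptions} = (3401 − 2549)/avg = 852/2975 = 0.286386…
%ΔP_{cable TV packages} = (123 − 96)/avg = 27/109.5 = 0.246575…
E_cross = (852/2975) / (27/109.5) = 1.1614…
E_cross > 0 ⇒ the goods are substitutes.

1.16; substitutes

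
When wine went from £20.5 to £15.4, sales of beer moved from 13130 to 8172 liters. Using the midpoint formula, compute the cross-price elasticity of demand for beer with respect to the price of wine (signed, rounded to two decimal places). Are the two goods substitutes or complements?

%ΔQ_{beer} = (8172 − 13130)/avg = -4958/10651 = -0.465496…
%ΔP_{wine} = (15.4 − 20.5)/avg = -5.1/17.95 = -0.284122…
E_cross = (-4958/10651) / (-5.1/17.95) = 1.6383…
E_cross > 0 ⇒ the goods are substitutes.

1.64; substitutes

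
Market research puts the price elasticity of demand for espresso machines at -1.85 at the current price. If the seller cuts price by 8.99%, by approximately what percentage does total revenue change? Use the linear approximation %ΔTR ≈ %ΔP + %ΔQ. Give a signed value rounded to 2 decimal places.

%ΔQ ≈ Ed × %ΔP = (-1.85) × (-8.99%) = +16.6315%
%ΔTR ≈ %ΔP + %ΔQ = (-8.99%) + (+16.6315%) = +7.6415%

+7.64%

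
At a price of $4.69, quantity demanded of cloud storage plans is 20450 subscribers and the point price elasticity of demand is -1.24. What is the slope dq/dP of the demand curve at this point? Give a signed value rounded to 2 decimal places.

-5406.82

Ed = (dq/dP)·(P/q) ⇒ dq/dP = Ed·q/P = (-1.24)·20450/4.69 = -5406.8230…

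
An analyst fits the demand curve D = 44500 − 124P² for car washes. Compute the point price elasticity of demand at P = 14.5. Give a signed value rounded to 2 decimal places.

dD/dP = −2·124·P = -3596. At P = 14.5, D = 18429.
Ed = (dD/dP)·(P/D) = (-3596) × (14.5/18429) = -2.8293…

-2.83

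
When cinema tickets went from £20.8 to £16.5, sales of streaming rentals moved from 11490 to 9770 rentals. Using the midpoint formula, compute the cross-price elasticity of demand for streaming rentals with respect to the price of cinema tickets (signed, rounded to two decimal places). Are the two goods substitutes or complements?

0.70; substitutes

%ΔQ_{streaming rentals} = (9770 − 11490)/avg = -1720/10630 = -0.161806…
%ΔP_{cinema tickets} = (16.5 − 20.8)/avg = -4.3/18.65 = -0.230563…
E_cross = (-1720/10630) / (-4.3/18.65) = 0.7017…
E_cross > 0 ⇒ the goods are substitutes.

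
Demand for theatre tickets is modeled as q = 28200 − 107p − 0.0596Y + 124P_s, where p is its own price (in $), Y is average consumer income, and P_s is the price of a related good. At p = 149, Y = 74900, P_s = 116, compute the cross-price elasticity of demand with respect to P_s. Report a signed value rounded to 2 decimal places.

At the given values, q = 28200 − 107(149) − 0.0596(74900) + 124(116) = 22176.96.
∂q/∂P_s = 124.
E = (124) × (116/22176.96) = 0.6486…

0.65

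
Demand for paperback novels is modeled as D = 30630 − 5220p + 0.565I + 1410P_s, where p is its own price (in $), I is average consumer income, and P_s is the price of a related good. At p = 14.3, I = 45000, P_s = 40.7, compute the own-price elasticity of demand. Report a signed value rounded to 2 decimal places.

At the given values, D = 30630 − 5220(14.3) + 0.565(45000) + 1410(40.7) = 38796.
∂D/∂p = −5220.
E = (-5220) × (14.3/38796) = -1.9240…

-1.92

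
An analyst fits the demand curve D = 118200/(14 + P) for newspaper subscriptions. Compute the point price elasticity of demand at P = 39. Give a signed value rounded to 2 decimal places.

-0.74

dD/dP = −118200/(14 + P)² = -42.079. At P = 39, D = 2230.19.
Ed = (dD/dP)·(P/D) = (-42.079) × (39/2230.19) = -0.7358…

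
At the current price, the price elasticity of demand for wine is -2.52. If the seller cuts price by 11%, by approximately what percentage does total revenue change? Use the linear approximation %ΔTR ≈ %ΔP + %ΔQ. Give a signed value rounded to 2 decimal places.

%ΔQ ≈ Ed × %ΔP = (-2.52) × (-11%) = +27.7200%
%ΔTR ≈ %ΔP + %ΔQ = (-11%) + (+27.7200%) = +16.7200%

+16.72%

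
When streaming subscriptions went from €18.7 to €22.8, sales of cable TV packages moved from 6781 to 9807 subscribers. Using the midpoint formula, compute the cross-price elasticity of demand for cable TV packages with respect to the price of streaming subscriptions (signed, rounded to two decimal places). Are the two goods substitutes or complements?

1.85; substitutes

%ΔQ_{cable TV packages} = (9807 − 6781)/avg = 3026/8294 = 0.364842…
%ΔP_{streaming subscriptions} = (22.8 − 18.7)/avg = 4.1/20.75 = 0.197590…
E_cross = (3026/8294) / (4.1/20.75) = 1.8464…
E_cross > 0 ⇒ the goods are substitutes.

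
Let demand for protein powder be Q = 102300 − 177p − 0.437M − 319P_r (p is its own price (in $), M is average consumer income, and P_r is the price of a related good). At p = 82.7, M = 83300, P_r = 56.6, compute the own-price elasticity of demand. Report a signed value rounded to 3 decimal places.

At the given values, Q = 102300 − 177(82.7) − 0.437(83300) − 319(56.6) = 33204.6.
∂Q/∂p = −177.
E = (-177) × (82.7/33204.6) = -0.44083…

-0.441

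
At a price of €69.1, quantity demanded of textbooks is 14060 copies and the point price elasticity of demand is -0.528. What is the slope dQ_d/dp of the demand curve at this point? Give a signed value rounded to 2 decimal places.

-107.43

Ed = (dQ_d/dp)·(p/Q_d) ⇒ dQ_d/dp = Ed·Q_d/p = (-0.528)·14060/69.1 = -107.4338…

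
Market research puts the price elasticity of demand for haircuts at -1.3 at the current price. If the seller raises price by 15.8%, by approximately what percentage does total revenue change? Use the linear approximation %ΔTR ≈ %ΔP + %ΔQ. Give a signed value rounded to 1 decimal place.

-4.7%

%ΔQ ≈ Ed × %ΔP = (-1.3) × (+15.8%) = -20.5400%
%ΔTR ≈ %ΔP + %ΔQ = (+15.8%) + (-20.5400%) = -4.7400%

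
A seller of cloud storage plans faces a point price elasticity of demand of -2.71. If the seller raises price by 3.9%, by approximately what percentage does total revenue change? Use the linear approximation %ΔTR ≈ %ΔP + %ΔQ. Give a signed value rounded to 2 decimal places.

-6.67%

%ΔQ ≈ Ed × %ΔP = (-2.71) × (+3.9%) = -10.5690%
%ΔTR ≈ %ΔP + %ΔQ = (+3.9%) + (-10.5690%) = -6.6690%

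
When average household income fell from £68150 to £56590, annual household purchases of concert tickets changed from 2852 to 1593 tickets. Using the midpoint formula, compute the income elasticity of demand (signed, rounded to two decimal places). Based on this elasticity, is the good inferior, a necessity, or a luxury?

3.06; luxury

%ΔQ = (1593 − 2852)/[( 2852 + 1593)/2] = -1259/2222.5 = -0.566479…
%ΔIncome = (56590 − 68150)/[( 68150 + 56590)/2] = -11560/62370 = -0.185345…
E_income = (-1259/2222.5) / (-11560/62370) = 3.0563…
E_income > 1 ⇒ normal good, luxury.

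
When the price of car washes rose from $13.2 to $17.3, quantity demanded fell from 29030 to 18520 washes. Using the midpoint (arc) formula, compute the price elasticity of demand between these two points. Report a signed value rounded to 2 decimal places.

-1.64

%ΔQ = (18520 − 29030) / [(29030 + 18520)/2] = -10510/23775 = -0.442060…
%ΔP = (17.3 − 13.2) / [(13.2 + 17.3)/2] = 4.1/15.25 = 0.268852…
Arc Ed = %ΔQ / %ΔP = (-10510/23775) / (4.1/15.25) = -1.6442…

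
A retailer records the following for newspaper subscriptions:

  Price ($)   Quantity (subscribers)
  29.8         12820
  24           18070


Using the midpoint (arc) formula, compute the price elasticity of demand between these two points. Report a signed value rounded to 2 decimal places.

%ΔQ = (18070 − 12820) / [(12820 + 18070)/2] = 5250/15445 = 0.339915…
%ΔP = (24 − 29.8) / [(29.8 + 24)/2] = -5.8/26.9 = -0.215613…
Arc Ed = %ΔQ / %ΔP = (5250/15445) / (-5.8/26.9) = -1.5765…

-1.58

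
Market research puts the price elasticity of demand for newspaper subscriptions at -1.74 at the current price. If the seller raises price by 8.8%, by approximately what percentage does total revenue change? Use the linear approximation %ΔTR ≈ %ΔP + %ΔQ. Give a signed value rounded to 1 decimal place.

%ΔQ ≈ Ed × %ΔP = (-1.74) × (+8.8%) = -15.3120%
%ΔTR ≈ %ΔP + %ΔQ = (+8.8%) + (-15.3120%) = -6.5120%

-6.5%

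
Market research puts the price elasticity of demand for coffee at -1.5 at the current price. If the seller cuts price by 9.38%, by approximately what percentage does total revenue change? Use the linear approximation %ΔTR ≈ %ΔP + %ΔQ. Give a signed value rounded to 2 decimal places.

+4.69%

%ΔQ ≈ Ed × %ΔP = (-1.5) × (-9.38%) = +14.0700%
%ΔTR ≈ %ΔP + %ΔQ = (-9.38%) + (+14.0700%) = +4.6900%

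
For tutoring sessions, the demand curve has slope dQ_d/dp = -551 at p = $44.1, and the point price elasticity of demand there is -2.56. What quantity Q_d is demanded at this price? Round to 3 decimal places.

Ed = (dQ_d/dp)·(p/Q_d) ⇒ Q_d = (dQ_d/dp)·p/Ed = (-551)·44.1/(-2.56) = 9491.83593…

9491.836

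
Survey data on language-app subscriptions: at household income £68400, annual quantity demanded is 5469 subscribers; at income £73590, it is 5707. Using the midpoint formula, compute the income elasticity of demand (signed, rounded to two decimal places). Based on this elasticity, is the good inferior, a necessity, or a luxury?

0.58; necessity

%ΔQ = (5707 − 5469)/[( 5469 + 5707)/2] = 238/5588 = 0.042591…
%ΔIncome = (73590 − 68400)/[( 68400 + 73590)/2] = 5190/70995 = 0.073103…
E_income = (238/5588) / (5190/70995) = 0.5826…
0 < E_income < 1 ⇒ normal good, necessity.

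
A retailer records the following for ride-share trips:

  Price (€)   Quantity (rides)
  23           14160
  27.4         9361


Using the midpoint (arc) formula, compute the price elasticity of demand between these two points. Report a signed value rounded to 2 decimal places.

-2.34

%ΔQ = (9361 − 14160) / [(14160 + 9361)/2] = -4799/11760.5 = -0.408060…
%ΔP = (27.4 − 23) / [(23 + 27.4)/2] = 4.4/25.2 = 0.174603…
Arc Ed = %ΔQ / %ΔP = (-4799/11760.5) / (4.4/25.2) = -2.3370…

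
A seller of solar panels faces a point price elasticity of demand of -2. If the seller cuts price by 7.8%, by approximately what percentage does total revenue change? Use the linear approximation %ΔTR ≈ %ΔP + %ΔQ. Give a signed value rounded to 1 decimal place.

%ΔQ ≈ Ed × %ΔP = (-2) × (-7.8%) = +15.6000%
%ΔTR ≈ %ΔP + %ΔQ = (-7.8%) + (+15.6000%) = +7.8000%

+7.8%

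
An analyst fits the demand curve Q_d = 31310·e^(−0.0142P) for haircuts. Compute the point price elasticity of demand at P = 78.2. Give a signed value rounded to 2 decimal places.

dQ_d/dP = −0.0142·Q_d = -146.458. At P = 78.2, Q_d = 10314.
Ed = (dQ_d/dP)·(P/Q_d) = (-146.458) × (78.2/10314) = -1.1104…

-1.11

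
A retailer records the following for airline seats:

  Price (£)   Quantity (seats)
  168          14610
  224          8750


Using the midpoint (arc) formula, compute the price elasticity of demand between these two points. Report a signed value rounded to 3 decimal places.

-1.756

%ΔQ = (8750 − 14610) / [(14610 + 8750)/2] = -5860/11680 = -0.501712…
%ΔP = (224 − 168) / [(168 + 224)/2] = 56/196 = 0.285714…
Arc Ed = %ΔQ / %ΔP = (-5860/11680) / (56/196) = -1.75599…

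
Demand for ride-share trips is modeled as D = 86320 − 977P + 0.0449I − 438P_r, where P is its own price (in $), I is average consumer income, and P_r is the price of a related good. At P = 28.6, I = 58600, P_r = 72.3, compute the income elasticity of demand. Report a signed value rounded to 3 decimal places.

0.090

At the given values, D = 86320 − 977(28.6) + 0.0449(58600) − 438(72.3) = 29341.54.
∂D/∂I = 0.0449.
E = (0.0449) × (58600/29341.54) = 0.08967…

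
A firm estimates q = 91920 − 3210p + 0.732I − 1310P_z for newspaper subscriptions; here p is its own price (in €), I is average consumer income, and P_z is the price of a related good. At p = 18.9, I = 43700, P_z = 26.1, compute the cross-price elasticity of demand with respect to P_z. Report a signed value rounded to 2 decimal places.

At the given values, q = 91920 − 3210(18.9) + 0.732(43700) − 1310(26.1) = 29048.4.
∂q/∂P_z = -1310.
E = (-1310) × (26.1/29048.4) = -1.1770…

-1.18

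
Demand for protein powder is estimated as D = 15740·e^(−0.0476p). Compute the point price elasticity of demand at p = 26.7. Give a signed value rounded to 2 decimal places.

-1.27

dD/dp = −0.0476·D = -210.212. At p = 26.7, D = 4416.22.
Ed = (dD/dp)·(p/D) = (-210.212) × (26.7/4416.22) = -1.2709…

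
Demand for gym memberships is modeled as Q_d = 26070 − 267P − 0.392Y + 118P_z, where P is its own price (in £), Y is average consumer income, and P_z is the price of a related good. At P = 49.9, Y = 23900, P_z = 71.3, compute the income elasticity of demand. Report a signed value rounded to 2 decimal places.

At the given values, Q_d = 26070 − 267(49.9) − 0.392(23900) + 118(71.3) = 11791.3.
∂Q_d/∂Y = -0.392.
E = (-0.392) × (23900/11791.3) = -0.7945…

-0.79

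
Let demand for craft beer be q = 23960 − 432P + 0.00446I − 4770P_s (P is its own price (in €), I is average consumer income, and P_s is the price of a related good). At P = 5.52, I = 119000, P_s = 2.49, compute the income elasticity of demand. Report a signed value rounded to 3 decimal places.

At the given values, q = 23960 − 432(5.52) + 0.00446(119000) − 4770(2.49) = 10228.8.
∂q/∂I = 0.00446.
E = (0.00446) × (119000/10228.8) = 0.05188…

0.052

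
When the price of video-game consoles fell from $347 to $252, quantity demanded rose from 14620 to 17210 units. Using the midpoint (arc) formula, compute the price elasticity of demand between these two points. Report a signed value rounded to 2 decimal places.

-0.51

%ΔQ = (17210 − 14620) / [(14620 + 17210)/2] = 2590/15915 = 0.162739…
%ΔP = (252 − 347) / [(347 + 252)/2] = -95/299.5 = -0.317195…
Arc Ed = %ΔQ / %ΔP = (2590/15915) / (-95/299.5) = -0.5130…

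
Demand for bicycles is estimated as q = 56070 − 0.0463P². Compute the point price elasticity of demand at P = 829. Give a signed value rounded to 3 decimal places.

-2.624

dq/dP = −2·0.0463·P = -76.7654. At P = 829, q = 24250.7417.
Ed = (dq/dP)·(P/q) = (-76.7654) × (829/24250.7417) = -2.62418…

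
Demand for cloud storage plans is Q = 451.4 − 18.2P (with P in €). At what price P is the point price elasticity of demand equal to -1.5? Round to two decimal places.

Ed = −18.2P/(451.4 − 18.2P). Set this equal to -1.5:
18.2P = 1.5·(451.4 − 18.2P) ⇒ 18.2P(1 + 1.5) = 1.5·451.4
P = 1.5·451.4 / (18.2·2.5) = 14.8813…

14.88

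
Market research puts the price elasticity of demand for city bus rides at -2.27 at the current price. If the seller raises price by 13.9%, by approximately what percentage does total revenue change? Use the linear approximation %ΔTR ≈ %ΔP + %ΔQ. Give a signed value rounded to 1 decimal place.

%ΔQ ≈ Ed × %ΔP = (-2.27) × (+13.9%) = -31.5530%
%ΔTR ≈ %ΔP + %ΔQ = (+13.9%) + (-31.5530%) = -17.6530%

-17.7%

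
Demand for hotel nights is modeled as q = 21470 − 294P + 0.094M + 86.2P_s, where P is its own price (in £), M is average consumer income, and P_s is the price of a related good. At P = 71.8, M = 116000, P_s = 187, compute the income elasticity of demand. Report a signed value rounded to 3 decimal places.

At the given values, q = 21470 − 294(71.8) + 0.094(116000) + 86.2(187) = 27384.2.
∂q/∂M = 0.094.
E = (0.094) × (116000/27384.2) = 0.39818…

0.398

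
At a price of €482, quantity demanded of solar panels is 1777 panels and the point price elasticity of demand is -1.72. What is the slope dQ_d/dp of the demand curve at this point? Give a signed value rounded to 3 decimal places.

-6.341

Ed = (dQ_d/dp)·(p/Q_d) ⇒ dQ_d/dp = Ed·Q_d/p = (-1.72)·1777/482 = -6.34116…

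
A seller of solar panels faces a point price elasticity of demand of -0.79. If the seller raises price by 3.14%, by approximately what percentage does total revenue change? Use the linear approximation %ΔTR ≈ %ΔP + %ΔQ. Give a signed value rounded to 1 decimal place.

+0.7%

%ΔQ ≈ Ed × %ΔP = (-0.79) × (+3.14%) = -2.4806%
%ΔTR ≈ %ΔP + %ΔQ = (+3.14%) + (-2.4806%) = +0.6594%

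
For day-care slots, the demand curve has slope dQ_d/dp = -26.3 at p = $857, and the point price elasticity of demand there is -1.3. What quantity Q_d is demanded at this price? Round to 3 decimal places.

Ed = (dQ_d/dp)·(p/Q_d) ⇒ Q_d = (dQ_d/dp)·p/Ed = (-26.3)·857/(-1.3) = 17337.76923…

17337.769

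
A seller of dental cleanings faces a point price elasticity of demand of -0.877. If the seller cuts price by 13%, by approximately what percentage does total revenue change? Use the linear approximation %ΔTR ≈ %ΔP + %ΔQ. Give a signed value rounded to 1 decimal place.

%ΔQ ≈ Ed × %ΔP = (-0.877) × (-13%) = +11.4010%
%ΔTR ≈ %ΔP + %ΔQ = (-13%) + (+11.4010%) = -1.5990%

-1.6%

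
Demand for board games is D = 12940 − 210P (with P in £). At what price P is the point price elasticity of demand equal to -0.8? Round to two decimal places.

Ed = −210P/(12940 − 210P). Set this equal to -0.8:
210P = 0.8·(12940 − 210P) ⇒ 210P(1 + 0.8) = 0.8·12940
P = 0.8·12940 / (210·1.8) = 27.3862…

27.39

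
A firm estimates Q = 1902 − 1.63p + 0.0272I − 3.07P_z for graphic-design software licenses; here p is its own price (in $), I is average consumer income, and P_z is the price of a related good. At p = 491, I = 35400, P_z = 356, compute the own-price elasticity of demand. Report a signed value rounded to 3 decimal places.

At the given values, Q = 1902 − 1.63(491) + 0.0272(35400) − 3.07(356) = 971.63.
∂Q/∂p = −1.63.
E = (-1.63) × (491/971.63) = -0.82369…

-0.824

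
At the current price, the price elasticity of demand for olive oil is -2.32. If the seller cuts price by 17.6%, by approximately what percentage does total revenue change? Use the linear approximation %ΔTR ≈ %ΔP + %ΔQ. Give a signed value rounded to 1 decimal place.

+23.2%

%ΔQ ≈ Ed × %ΔP = (-2.32) × (-17.6%) = +40.8320%
%ΔTR ≈ %ΔP + %ΔQ = (-17.6%) + (+40.8320%) = +23.2320%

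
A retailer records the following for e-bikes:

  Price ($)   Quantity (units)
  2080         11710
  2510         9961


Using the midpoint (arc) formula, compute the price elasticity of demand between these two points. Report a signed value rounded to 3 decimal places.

-0.861

%ΔQ = (9961 − 11710) / [(11710 + 9961)/2] = -1749/10835.5 = -0.161413…
%ΔP = (2510 − 2080) / [(2080 + 2510)/2] = 430/2295 = 0.187363…
Arc Ed = %ΔQ / %ΔP = (-1749/10835.5) / (430/2295) = -0.86149…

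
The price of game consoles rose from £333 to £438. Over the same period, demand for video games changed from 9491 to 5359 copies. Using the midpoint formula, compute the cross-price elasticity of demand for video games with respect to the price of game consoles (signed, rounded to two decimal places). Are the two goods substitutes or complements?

%ΔQ_{video games} = (5359 − 9491)/avg = -4132/7425 = -0.556498…
%ΔP_{game consoles} = (438 − 333)/avg = 105/385.5 = 0.272373…
E_cross = (-4132/7425) / (105/385.5) = -2.0431…
E_cross < 0 ⇒ the goods are complements.

-2.04; complements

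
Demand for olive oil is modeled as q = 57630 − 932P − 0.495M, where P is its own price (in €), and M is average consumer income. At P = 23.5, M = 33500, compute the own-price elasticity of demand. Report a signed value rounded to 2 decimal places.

At the given values, q = 57630 − 932(23.5) − 0.495(33500) = 19145.5.
∂q/∂P = −932.
E = (-932) × (23.5/19145.5) = -1.1439…

-1.14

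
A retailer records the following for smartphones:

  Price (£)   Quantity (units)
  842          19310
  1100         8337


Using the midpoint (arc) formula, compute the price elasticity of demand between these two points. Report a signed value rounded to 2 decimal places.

-2.99

%ΔQ = (8337 − 19310) / [(19310 + 8337)/2] = -10973/13823.5 = -0.793793…
%ΔP = (1100 − 842) / [(842 + 1100)/2] = 258/971 = 0.265705…
Arc Ed = %ΔQ / %ΔP = (-10973/13823.5) / (258/971) = -2.9874…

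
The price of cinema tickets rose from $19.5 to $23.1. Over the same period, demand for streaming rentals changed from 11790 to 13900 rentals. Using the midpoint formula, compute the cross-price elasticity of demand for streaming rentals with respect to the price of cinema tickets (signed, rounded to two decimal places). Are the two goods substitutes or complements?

%ΔQ_{streaming rentals} = (13900 − 11790)/avg = 2110/12845 = 0.164266…
%ΔP_{cinema tickets} = (23.1 − 19.5)/avg = 3.6/21.3 = 0.169014…
E_cross = (2110/12845) / (3.6/21.3) = 0.9719…
E_cross > 0 ⇒ the goods are substitutes.

0.97; substitutes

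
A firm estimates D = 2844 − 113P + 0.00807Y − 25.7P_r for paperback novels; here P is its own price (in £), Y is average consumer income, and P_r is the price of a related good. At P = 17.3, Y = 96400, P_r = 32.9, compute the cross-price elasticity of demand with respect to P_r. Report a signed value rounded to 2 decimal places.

-1.03

At the given values, D = 2844 − 113(17.3) + 0.00807(96400) − 25.7(32.9) = 821.518.
∂D/∂P_r = -25.7.
E = (-25.7) × (32.9/821.518) = -1.0292…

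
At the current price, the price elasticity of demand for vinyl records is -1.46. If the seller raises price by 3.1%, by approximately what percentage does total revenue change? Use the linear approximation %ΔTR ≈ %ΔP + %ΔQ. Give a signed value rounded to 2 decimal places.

-1.43%

%ΔQ ≈ Ed × %ΔP = (-1.46) × (+3.1%) = -4.5260%
%ΔTR ≈ %ΔP + %ΔQ = (+3.1%) + (-4.5260%) = -1.4260%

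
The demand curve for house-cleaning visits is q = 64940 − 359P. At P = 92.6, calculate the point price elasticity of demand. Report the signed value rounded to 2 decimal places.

dq/dP = −359. At P = 92.6, q = 64940 − 359(92.6) = 31696.6.
Ed = (dq/dP)·(P/q) = −359 × (92.6/31696.6) = -1.0488…

-1.05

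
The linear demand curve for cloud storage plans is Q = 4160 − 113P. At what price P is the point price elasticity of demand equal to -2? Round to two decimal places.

Ed = −113P/(4160 − 113P). Set this equal to -2:
113P = 2·(4160 − 113P) ⇒ 113P(1 + 2) = 2·4160
P = 2·4160 / (113·3) = 24.5427…

24.54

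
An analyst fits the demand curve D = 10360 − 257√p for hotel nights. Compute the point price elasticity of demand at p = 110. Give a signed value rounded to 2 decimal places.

dD/dp = −257/(2√p) = -12.252. At p = 110, D = 7664.56.
Ed = (dD/dp)·(p/D) = (-12.252) × (110/7664.56) = -0.1758…

-0.18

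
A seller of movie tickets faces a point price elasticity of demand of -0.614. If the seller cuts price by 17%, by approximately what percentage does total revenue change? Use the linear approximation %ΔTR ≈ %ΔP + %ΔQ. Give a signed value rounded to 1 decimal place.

%ΔQ ≈ Ed × %ΔP = (-0.614) × (-17%) = +10.4380%
%ΔTR ≈ %ΔP + %ΔQ = (-17%) + (+10.4380%) = -6.5620%

-6.6%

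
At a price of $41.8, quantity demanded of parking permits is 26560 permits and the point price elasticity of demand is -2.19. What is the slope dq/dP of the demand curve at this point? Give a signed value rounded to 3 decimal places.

-1391.541

Ed = (dq/dP)·(P/q) ⇒ dq/dP = Ed·q/P = (-2.19)·26560/41.8 = -1391.54066…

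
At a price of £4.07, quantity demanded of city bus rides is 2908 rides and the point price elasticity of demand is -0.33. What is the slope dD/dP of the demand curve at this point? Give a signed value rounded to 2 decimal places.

Ed = (dD/dP)·(P/D) ⇒ dD/dP = Ed·D/P = (-0.33)·2908/4.07 = -235.7837…

-235.78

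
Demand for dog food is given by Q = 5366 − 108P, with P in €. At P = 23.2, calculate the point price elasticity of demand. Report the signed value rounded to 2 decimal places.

dQ/dP = −108. At P = 23.2, Q = 5366 − 108(23.2) = 2860.4.
Ed = (dQ/dP)·(P/Q) = −108 × (23.2/2860.4) = -0.8759…

-0.88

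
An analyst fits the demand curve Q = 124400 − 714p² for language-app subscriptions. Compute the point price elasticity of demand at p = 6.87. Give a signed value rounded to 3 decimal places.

dQ/dp = −2·714·p = -9810.36. At p = 6.87, Q = 90701.4134.
Ed = (dQ/dp)·(p/Q) = (-9810.36) × (6.87/90701.4134) = -0.74306…

-0.743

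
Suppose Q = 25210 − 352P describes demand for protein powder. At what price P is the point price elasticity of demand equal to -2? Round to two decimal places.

Ed = −352P/(25210 − 352P). Set this equal to -2:
352P = 2·(25210 − 352P) ⇒ 352P(1 + 2) = 2·25210
P = 2·25210 / (352·3) = 47.7462…

47.75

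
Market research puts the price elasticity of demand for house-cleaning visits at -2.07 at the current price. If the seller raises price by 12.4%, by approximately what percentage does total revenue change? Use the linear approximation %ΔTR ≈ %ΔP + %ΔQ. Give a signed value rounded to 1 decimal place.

-13.3%

%ΔQ ≈ Ed × %ΔP = (-2.07) × (+12.4%) = -25.6680%
%ΔTR ≈ %ΔP + %ΔQ = (+12.4%) + (-25.6680%) = -13.2680%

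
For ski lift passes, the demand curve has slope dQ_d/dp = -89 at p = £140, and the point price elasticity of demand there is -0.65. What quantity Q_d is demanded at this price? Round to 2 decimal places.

Ed = (dQ_d/dp)·(p/Q_d) ⇒ Q_d = (dQ_d/dp)·p/Ed = (-89)·140/(-0.65) = 19169.2307…

19169.23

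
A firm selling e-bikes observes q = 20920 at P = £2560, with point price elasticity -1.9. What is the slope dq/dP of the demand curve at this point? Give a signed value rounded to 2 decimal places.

-15.53

Ed = (dq/dP)·(P/q) ⇒ dq/dP = Ed·q/P = (-1.9)·20920/2560 = -15.5265…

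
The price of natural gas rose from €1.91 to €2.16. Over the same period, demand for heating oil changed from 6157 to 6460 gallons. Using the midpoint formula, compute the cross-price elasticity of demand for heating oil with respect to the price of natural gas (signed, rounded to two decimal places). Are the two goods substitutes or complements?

0.39; substitutes

%ΔQ_{heating oil} = (6460 − 6157)/avg = 303/6308.5 = 0.048030…
%ΔP_{natural gas} = (2.16 − 1.91)/avg = 0.25/2.035 = 0.122850…
E_cross = (303/6308.5) / (0.25/2.035) = 0.3909…
E_cross > 0 ⇒ the goods are substitutes.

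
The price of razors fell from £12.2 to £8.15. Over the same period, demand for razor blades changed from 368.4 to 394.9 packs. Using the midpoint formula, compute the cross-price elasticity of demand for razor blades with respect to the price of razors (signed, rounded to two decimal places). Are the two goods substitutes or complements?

-0.17; complements

%ΔQ_{razor blades} = (394.9 − 368.4)/avg = 26.5/381.65 = 0.069435…
%ΔP_{razors} = (8.15 − 12.2)/avg = -4.05/10.175 = -0.398034…
E_cross = (26.5/381.65) / (-4.05/10.175) = -0.1744…
E_cross < 0 ⇒ the goods are complements.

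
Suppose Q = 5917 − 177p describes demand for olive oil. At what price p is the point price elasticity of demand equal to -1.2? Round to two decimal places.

Ed = −177p/(5917 − 177p). Set this equal to -1.2:
177p = 1.2·(5917 − 177p) ⇒ 177p(1 + 1.2) = 1.2·5917
p = 1.2·5917 / (177·2.2) = 18.2342…

18.23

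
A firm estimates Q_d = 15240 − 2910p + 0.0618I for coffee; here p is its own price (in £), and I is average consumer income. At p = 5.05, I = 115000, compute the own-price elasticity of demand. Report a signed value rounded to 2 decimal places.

At the given values, Q_d = 15240 − 2910(5.05) + 0.0618(115000) = 7651.5.
∂Q_d/∂p = −2910.
E = (-2910) × (5.05/7651.5) = -1.9206…

-1.92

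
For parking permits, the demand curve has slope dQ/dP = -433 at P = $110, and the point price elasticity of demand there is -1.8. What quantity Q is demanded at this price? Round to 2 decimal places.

Ed = (dQ/dP)·(P/Q) ⇒ Q = (dQ/dP)·P/Ed = (-433)·110/(-1.8) = 26461.1111…

26461.11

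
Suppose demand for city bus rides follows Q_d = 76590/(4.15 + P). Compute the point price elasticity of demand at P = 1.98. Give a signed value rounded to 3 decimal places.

-0.323

dQ_d/dP = −76590/(4.15 + P)² = -2038.22. At P = 1.98, Q_d = 12494.3.
Ed = (dQ_d/dP)·(P/Q_d) = (-2038.22) × (1.98/12494.3) = -0.32300…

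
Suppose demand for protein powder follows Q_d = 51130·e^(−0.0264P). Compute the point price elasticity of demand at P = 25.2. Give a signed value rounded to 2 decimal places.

-0.67

dQ_d/dP = −0.0264·Q_d = -693.989. At P = 25.2, Q_d = 26287.4.
Ed = (dQ_d/dP)·(P/Q_d) = (-693.989) × (25.2/26287.4) = -0.6652…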